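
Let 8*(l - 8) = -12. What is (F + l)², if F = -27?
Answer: 1681/4 ≈ 420.25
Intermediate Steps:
l = 13/2 (l = 8 + (⅛)*(-12) = 8 - 3/2 = 13/2 ≈ 6.5000)
(F + l)² = (-27 + 13/2)² = (-41/2)² = 1681/4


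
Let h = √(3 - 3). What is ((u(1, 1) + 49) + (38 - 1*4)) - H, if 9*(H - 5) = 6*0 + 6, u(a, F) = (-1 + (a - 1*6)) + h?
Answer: 214/3 ≈ 71.333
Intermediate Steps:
h = 0 (h = √0 = 0)
u(a, F) = -7 + a (u(a, F) = (-1 + (a - 1*6)) + 0 = (-1 + (a - 6)) + 0 = (-1 + (-6 + a)) + 0 = (-7 + a) + 0 = -7 + a)
H = 17/3 (H = 5 + (6*0 + 6)/9 = 5 + (0 + 6)/9 = 5 + (⅑)*6 = 5 + ⅔ = 17/3 ≈ 5.6667)
((u(1, 1) + 49) + (38 - 1*4)) - H = (((-7 + 1) + 49) + (38 - 1*4)) - 1*17/3 = ((-6 + 49) + (38 - 4)) - 17/3 = (43 + 34) - 17/3 = 77 - 17/3 = 214/3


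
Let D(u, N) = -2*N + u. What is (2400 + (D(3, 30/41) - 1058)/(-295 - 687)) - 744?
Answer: 66717187/40262 ≈ 1657.1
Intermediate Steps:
D(u, N) = u - 2*N
(2400 + (D(3, 30/41) - 1058)/(-295 - 687)) - 744 = (2400 + ((3 - 60/41) - 1058)/(-295 - 687)) - 744 = (2400 + ((3 - 60/41) - 1058)/(-982)) - 744 = (2400 + ((3 - 2*30/41) - 1058)*(-1/982)) - 744 = (2400 + ((3 - 60/41) - 1058)*(-1/982)) - 744 = (2400 + (63/41 - 1058)*(-1/982)) - 744 = (2400 - 43315/41*(-1/982)) - 744 = (2400 + 43315/40262) - 744 = 96672115/40262 - 744 = 66717187/40262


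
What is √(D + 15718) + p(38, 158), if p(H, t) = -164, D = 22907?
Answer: -164 + 5*√1545 ≈ 32.532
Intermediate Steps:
√(D + 15718) + p(38, 158) = √(22907 + 15718) - 164 = √38625 - 164 = 5*√1545 - 164 = -164 + 5*√1545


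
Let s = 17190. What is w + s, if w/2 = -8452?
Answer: 286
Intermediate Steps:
w = -16904 (w = 2*(-8452) = -16904)
w + s = -16904 + 17190 = 286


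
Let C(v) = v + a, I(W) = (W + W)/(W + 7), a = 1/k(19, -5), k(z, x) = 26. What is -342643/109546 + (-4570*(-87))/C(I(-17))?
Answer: 1887306025593/16322354 ≈ 1.1563e+5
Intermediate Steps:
a = 1/26 ≈ 0.038462
I(W) = 2*W/(7 + W) (I(W) = (2*W)/(7 + W) = 2*W/(7 + W))
C(v) = 1/26 + v (C(v) = v + 1/26 = 1/26 + v)
-342643/109546 + (-4570*(-87))/C(I(-17)) = -342643/109546 + (-4570*(-87))/(1/26 + 2*(-17)/(7 - 17)) = -342643*1/109546 + 397590/(1/26 + 2*(-17)/(-10)) = -342643/109546 + 397590/(1/26 + 2*(-17)*(-⅒)) = -342643/109546 + 397590/(1/26 + 17/5) = -342643/109546 + 397590/(447/130) = -342643/109546 + 397590*(130/447) = -342643/109546 + 17228900/149 = 1887306025593/16322354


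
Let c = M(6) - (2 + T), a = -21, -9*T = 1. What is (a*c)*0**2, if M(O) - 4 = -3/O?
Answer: 0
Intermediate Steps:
T = -1/9 (T = -1/9*1 = -1/9 ≈ -0.11111)
M(O) = 4 - 3/O
c = 29/18 (c = (4 - 3/6) - (2 - 1/9) = (4 - 3*1/6) - 1*17/9 = (4 - 1/2) - 17/9 = 7/2 - 17/9 = 29/18 ≈ 1.6111)
(a*c)*0**2 = -21*29/18*0**2 = -203/6*0 = 0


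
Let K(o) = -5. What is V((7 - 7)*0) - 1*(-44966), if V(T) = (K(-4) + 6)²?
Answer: 44967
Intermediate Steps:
V(T) = 1 (V(T) = (-5 + 6)² = 1² = 1)
V((7 - 7)*0) - 1*(-44966) = 1 - 1*(-44966) = 1 + 44966 = 44967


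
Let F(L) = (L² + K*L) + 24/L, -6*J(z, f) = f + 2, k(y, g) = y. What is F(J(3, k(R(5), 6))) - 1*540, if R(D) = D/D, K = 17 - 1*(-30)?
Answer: -2445/4 ≈ -611.25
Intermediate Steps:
K = 47 (K = 17 + 30 = 47)
R(D) = 1
J(z, f) = -⅓ - f/6 (J(z, f) = -(f + 2)/6 = -(2 + f)/6 = -⅓ - f/6)
F(L) = L² + 24/L + 47*L (F(L) = (L² + 47*L) + 24/L = L² + 24/L + 47*L)
F(J(3, k(R(5), 6))) - 1*540 = (24 + (-⅓ - ⅙*1)²*(47 + (-⅓ - ⅙*1)))/(-⅓ - ⅙*1) - 1*540 = (24 + (-⅓ - ⅙)²*(47 + (-⅓ - ⅙)))/(-⅓ - ⅙) - 540 = (24 + (-½)²*(47 - ½))/(-½) - 540 = -2*(24 + (¼)*(93/2)) - 540 = -2*(24 + 93/8) - 540 = -2*285/8 - 540 = -285/4 - 540 = -2445/4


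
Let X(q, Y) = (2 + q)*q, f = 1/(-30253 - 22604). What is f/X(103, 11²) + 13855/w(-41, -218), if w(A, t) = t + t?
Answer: -7920189344461/249238726380 ≈ -31.778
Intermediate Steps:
w(A, t) = 2*t
f = -1/52857 (f = 1/(-52857) = -1/52857 ≈ -1.8919e-5)
X(q, Y) = q*(2 + q)
f/X(103, 11²) + 13855/w(-41, -218) = -1/(103*(2 + 103))/52857 + 13855/((2*(-218))) = -1/(52857*(103*105)) + 13855/(-436) = -1/52857/10815 + 13855*(-1/436) = -1/52857*1/10815 - 13855/436 = -1/571648455 - 13855/436 = -7920189344461/249238726380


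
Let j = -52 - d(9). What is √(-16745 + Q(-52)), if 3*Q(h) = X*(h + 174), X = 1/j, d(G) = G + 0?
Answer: I*√150711/3 ≈ 129.41*I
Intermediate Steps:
d(G) = G
j = -61 (j = -52 - 1*9 = -52 - 9 = -61)
X = -1/61 (X = 1/(-61) = -1/61 ≈ -0.016393)
Q(h) = -58/61 - h/183 (Q(h) = (-(h + 174)/61)/3 = (-(174 + h)/61)/3 = (-174/61 - h/61)/3 = -58/61 - h/183)
√(-16745 + Q(-52)) = √(-16745 + (-58/61 - 1/183*(-52))) = √(-16745 + (-58/61 + 52/183)) = √(-16745 - ⅔) = √(-50237/3) = I*√150711/3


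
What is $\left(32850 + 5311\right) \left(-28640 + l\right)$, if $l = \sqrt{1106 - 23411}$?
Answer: $-1092931040 + 38161 i \sqrt{22305} \approx -1.0929 \cdot 10^{9} + 5.6993 \cdot 10^{6} i$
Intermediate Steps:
$l = i \sqrt{22305}$ ($l = \sqrt{-22305} = i \sqrt{22305} \approx 149.35 i$)
$\left(32850 + 5311\right) \left(-28640 + l\right) = \left(32850 + 5311\right) \left(-28640 + i \sqrt{22305}\right) = 38161 \left(-28640 + i \sqrt{22305}\right) = -1092931040 + 38161 i \sqrt{22305}$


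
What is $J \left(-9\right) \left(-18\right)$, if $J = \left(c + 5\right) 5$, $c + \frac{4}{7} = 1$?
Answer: $\frac{30780}{7} \approx 4397.1$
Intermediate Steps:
$c = \frac{3}{7}$ ($c = - \frac{4}{7} + 1 = \frac{3}{7} \approx 0.42857$)
$J = \frac{190}{7}$ ($J = \left(\frac{3}{7} + 5\right) 5 = \frac{38}{7} \cdot 5 = \frac{190}{7} \approx 27.143$)
$J \left(-9\right) \left(-18\right) = \frac{190}{7} \left(-9\right) \left(-18\right) = \left(- \frac{1710}{7}\right) \left(-18\right) = \frac{30780}{7}$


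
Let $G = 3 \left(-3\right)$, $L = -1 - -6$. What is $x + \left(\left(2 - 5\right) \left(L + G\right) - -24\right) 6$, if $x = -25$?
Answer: $191$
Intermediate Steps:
$L = 5$ ($L = -1 + 6 = 5$)
$G = -9$
$x + \left(\left(2 - 5\right) \left(L + G\right) - -24\right) 6 = -25 + \left(\left(2 - 5\right) \left(5 - 9\right) - -24\right) 6 = -25 + \left(\left(-3\right) \left(-4\right) + 24\right) 6 = -25 + \left(12 + 24\right) 6 = -25 + 36 \cdot 6 = -25 + 216 = 191$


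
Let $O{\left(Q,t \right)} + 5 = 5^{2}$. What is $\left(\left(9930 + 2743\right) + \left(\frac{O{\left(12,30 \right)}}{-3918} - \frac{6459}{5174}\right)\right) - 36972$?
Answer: $- \frac{246304112855}{10135866} \approx -24300.0$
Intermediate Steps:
$O{\left(Q,t \right)} = 20$ ($O{\left(Q,t \right)} = -5 + 5^{2} = -5 + 25 = 20$)
$\left(\left(9930 + 2743\right) + \left(\frac{O{\left(12,30 \right)}}{-3918} - \frac{6459}{5174}\right)\right) - 36972 = \left(\left(9930 + 2743\right) + \left(\frac{20}{-3918} - \frac{6459}{5174}\right)\right) - 36972 = \left(12673 + \left(20 \left(- \frac{1}{3918}\right) - \frac{6459}{5174}\right)\right) - 36972 = \left(12673 - \frac{12704921}{10135866}\right) - 36972 = \frac{128439124897}{10135866} - 36972 = - \frac{246304112855}{10135866}$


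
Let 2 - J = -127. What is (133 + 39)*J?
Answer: 22188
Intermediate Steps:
J = 129 (J = 2 - 1*(-127) = 2 + 127 = 129)
(133 + 39)*J = (133 + 39)*129 = 172*129 = 22188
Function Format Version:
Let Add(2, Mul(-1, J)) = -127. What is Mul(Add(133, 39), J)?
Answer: 22188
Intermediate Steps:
J = 129 (J = Add(2, Mul(-1, -127)) = Add(2, 127) = 129)
Mul(Add(133, 39), J) = Mul(Add(133, 39), 129) = Mul(172, 129) = 22188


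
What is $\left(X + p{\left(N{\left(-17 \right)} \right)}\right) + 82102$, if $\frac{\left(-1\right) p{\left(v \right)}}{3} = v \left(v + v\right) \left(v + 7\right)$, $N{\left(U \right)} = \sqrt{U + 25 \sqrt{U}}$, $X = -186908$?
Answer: $-104806 + 6 \left(7 + \sqrt{-17 + 25 i \sqrt{17}}\right) \left(17 - 25 i \sqrt{17}\right) \approx -98598.0 - 7624.4 i$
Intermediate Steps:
$p{\left(v \right)} = - 6 v^{2} \left(7 + v\right)$ ($p{\left(v \right)} = - 3 v \left(v + v\right) \left(v + 7\right) = - 3 v 2 v \left(7 + v\right) = - 3 \cdot 2 v^{2} \left(7 + v\right) = - 6 v^{2} \left(7 + v\right)$)
$\left(X + p{\left(N{\left(-17 \right)} \right)}\right) + 82102 = \left(-186908 + 6 \left(\sqrt{-17 + 25 \sqrt{-17}}\right)^{2} \left(-7 - \sqrt{-17 + 25 \sqrt{-17}}\right)\right) + 82102 = \left(-186908 + 6 \left(\sqrt{-17 + 25 i \sqrt{17}}\right)^{2} \left(-7 - \sqrt{-17 + 25 i \sqrt{17}}\right)\right) + 82102 = \left(-186908 + 6 \left(-17 + 25 i \sqrt{17}\right) \left(-7 - \sqrt{-17 + 25 i \sqrt{17}}\right)\right) + 82102 = -104806 + 6 \left(-17 + 25 i \sqrt{17}\right) \left(-7 - \sqrt{-17 + 25 i \sqrt{17}}\right)$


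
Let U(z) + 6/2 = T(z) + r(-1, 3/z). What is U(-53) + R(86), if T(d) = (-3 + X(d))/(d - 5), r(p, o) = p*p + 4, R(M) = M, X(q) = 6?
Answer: 5101/58 ≈ 87.948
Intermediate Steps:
r(p, o) = 4 + p² (r(p, o) = p² + 4 = 4 + p²)
T(d) = 3/(-5 + d) (T(d) = (-3 + 6)/(d - 5) = 3/(-5 + d))
U(z) = 2 + 3/(-5 + z) (U(z) = -3 + (3/(-5 + z) + (4 + (-1)²)) = -3 + (3/(-5 + z) + (4 + 1)) = -3 + (3/(-5 + z) + 5) = -3 + (5 + 3/(-5 + z)) = 2 + 3/(-5 + z))
U(-53) + R(86) = (-7 + 2*(-53))/(-5 - 53) + 86 = (-7 - 106)/(-58) + 86 = -1/58*(-113) + 86 = 113/58 + 86 = 5101/58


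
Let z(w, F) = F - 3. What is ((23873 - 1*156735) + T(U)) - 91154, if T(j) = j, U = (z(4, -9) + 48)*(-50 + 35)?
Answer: -224556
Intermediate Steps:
z(w, F) = -3 + F
U = -540 (U = ((-3 - 9) + 48)*(-50 + 35) = (-12 + 48)*(-15) = 36*(-15) = -540)
((23873 - 1*156735) + T(U)) - 91154 = ((23873 - 1*156735) - 540) - 91154 = ((23873 - 156735) - 540) - 91154 = (-132862 - 540) - 91154 = -133402 - 91154 = -224556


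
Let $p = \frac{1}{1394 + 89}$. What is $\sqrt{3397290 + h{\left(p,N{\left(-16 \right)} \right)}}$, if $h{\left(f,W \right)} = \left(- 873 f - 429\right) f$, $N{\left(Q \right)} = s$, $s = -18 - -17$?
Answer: $\frac{3 \sqrt{830180209970}}{1483} \approx 1843.2$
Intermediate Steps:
$p = \frac{1}{1483} \approx 0.00067431$
$s = -1$ ($s = -18 + 17 = -1$)
$N{\left(Q \right)} = -1$
$h{\left(f,W \right)} = f \left(-429 - 873 f\right)$ ($h{\left(f,W \right)} = \left(-429 - 873 f\right) f = f \left(-429 - 873 f\right)$)
$\sqrt{3397290 + h{\left(p,N{\left(-16 \right)} \right)}} = \sqrt{3397290 - \frac{3 \left(143 + 291 \cdot \frac{1}{1483}\right)}{1483}} = \sqrt{3397290 - \frac{3 \left(143 + \frac{291}{1483}\right)}{1483}} = \sqrt{3397290 - \frac{3}{1483} \cdot \frac{212360}{1483}} = \sqrt{3397290 - \frac{637080}{2199289}} = \sqrt{\frac{7471621889730}{2199289}} = \frac{3 \sqrt{830180209970}}{1483}$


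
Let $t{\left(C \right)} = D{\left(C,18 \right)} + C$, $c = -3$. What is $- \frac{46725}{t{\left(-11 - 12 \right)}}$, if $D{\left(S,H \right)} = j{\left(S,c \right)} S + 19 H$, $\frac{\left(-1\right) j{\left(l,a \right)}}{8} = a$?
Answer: $\frac{46725}{233} \approx 200.54$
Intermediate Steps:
$j{\left(l,a \right)} = - 8 a$
$D{\left(S,H \right)} = 19 H + 24 S$ ($D{\left(S,H \right)} = \left(-8\right) \left(-3\right) S + 19 H = 24 S + 19 H = 19 H + 24 S$)
$t{\left(C \right)} = 342 + 25 C$ ($t{\left(C \right)} = \left(19 \cdot 18 + 24 C\right) + C = \left(342 + 24 C\right) + C = 342 + 25 C$)
$- \frac{46725}{t{\left(-11 - 12 \right)}} = - \frac{46725}{342 + 25 \left(-11 - 12\right)} = - \frac{46725}{342 + 25 \left(-23\right)} = - \frac{46725}{342 - 575} = - \frac{46725}{-233} = \left(-46725\right) \left(- \frac{1}{233}\right) = \frac{46725}{233}$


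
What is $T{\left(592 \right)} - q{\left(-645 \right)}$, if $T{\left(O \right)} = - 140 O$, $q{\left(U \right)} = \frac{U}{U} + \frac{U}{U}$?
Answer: $-82882$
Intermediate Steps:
$q{\left(U \right)} = 2$ ($q{\left(U \right)} = 1 + 1 = 2$)
$T{\left(592 \right)} - q{\left(-645 \right)} = \left(-140\right) 592 - 2 = -82880 - 2 = -82882$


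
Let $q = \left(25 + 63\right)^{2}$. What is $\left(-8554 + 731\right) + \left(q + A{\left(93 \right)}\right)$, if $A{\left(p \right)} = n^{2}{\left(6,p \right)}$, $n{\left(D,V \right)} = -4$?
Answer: $-63$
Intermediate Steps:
$q = 7744$ ($q = 88^{2} = 7744$)
$A{\left(p \right)} = 16$ ($A{\left(p \right)} = \left(-4\right)^{2} = 16$)
$\left(-8554 + 731\right) + \left(q + A{\left(93 \right)}\right) = \left(-8554 + 731\right) + \left(7744 + 16\right) = -7823 + 7760 = -63$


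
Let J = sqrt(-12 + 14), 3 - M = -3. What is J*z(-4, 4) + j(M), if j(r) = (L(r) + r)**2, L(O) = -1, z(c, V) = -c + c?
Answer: 25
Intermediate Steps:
z(c, V) = 0
M = 6 (M = 3 - 1*(-3) = 3 + 3 = 6)
j(r) = (-1 + r)**2
J = sqrt(2) ≈ 1.4142
J*z(-4, 4) + j(M) = sqrt(2)*0 + (-1 + 6)**2 = 0 + 5**2 = 0 + 25 = 25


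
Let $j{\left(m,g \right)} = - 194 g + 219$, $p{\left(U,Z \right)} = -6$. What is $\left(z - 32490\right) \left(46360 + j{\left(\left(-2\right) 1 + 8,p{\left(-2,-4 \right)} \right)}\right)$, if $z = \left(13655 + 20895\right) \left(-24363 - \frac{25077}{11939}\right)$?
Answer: $- \frac{479855720032852830}{11939} \approx -4.0192 \cdot 10^{13}$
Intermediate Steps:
$j{\left(m,g \right)} = 219 - 194 g$
$z = - \frac{10050419969700}{11939}$ ($z = 34550 \left(-24363 - \frac{25077}{11939}\right) = 34550 \left(- \frac{290894934}{11939}\right) = - \frac{10050419969700}{11939} \approx -8.4181 \cdot 10^{8}$)
$\left(z - 32490\right) \left(46360 + j{\left(\left(-2\right) 1 + 8,p{\left(-2,-4 \right)} \right)}\right) = \left(- \frac{10050419969700}{11939} - 32490\right) \left(46360 + \left(219 - -1164\right)\right) = - \frac{10050807867810 \left(46360 + \left(219 + 1164\right)\right)}{11939} = - \frac{10050807867810 \left(46360 + 1383\right)}{11939} = \left(- \frac{10050807867810}{11939}\right) 47743 = - \frac{479855720032852830}{11939}$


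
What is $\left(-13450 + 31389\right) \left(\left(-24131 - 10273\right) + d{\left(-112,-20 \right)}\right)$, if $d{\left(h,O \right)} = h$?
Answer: $-619182524$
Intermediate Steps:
$\left(-13450 + 31389\right) \left(\left(-24131 - 10273\right) + d{\left(-112,-20 \right)}\right) = \left(-13450 + 31389\right) \left(\left(-24131 - 10273\right) - 112\right) = 17939 \left(\left(-24131 - 10273\right) - 112\right) = 17939 \left(-34404 - 112\right) = 17939 \left(-34516\right) = -619182524$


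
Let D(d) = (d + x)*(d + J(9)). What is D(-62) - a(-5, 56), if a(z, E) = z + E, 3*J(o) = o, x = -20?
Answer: 4787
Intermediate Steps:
J(o) = o/3
D(d) = (-20 + d)*(3 + d) (D(d) = (d - 20)*(d + (1/3)*9) = (-20 + d)*(d + 3) = (-20 + d)*(3 + d))
a(z, E) = E + z
D(-62) - a(-5, 56) = (-60 + (-62)**2 - 17*(-62)) - (56 - 5) = (-60 + 3844 + 1054) - 1*51 = 4838 - 51 = 4787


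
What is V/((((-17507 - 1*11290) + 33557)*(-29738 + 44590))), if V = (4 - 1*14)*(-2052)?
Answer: 513/1767388 ≈ 0.00029026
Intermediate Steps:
V = 20520 (V = (4 - 14)*(-2052) = -10*(-2052) = 20520)
V/((((-17507 - 1*11290) + 33557)*(-29738 + 44590))) = 20520/((((-17507 - 1*11290) + 33557)*(-29738 + 44590))) = 20520/((((-17507 - 11290) + 33557)*14852)) = 20520/(((-28797 + 33557)*14852)) = 20520/((4760*14852)) = 20520/70695520 = 20520*(1/70695520) = 513/1767388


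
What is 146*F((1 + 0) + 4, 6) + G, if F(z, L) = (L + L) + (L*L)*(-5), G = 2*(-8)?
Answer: -24544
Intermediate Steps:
G = -16
F(z, L) = -5*L² + 2*L (F(z, L) = 2*L + L²*(-5) = 2*L - 5*L² = -5*L² + 2*L)
146*F((1 + 0) + 4, 6) + G = 146*(6*(2 - 5*6)) - 16 = 146*(6*(2 - 30)) - 16 = 146*(6*(-28)) - 16 = 146*(-168) - 16 = -24528 - 16 = -24544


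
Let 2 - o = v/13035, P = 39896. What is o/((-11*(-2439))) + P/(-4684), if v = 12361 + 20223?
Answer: -3488075161504/409517453565 ≈ -8.5175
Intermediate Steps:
v = 32584
o = -6514/13035 (o = 2 - 32584/13035 = -6514/13035 ≈ -0.49973)
o/((-11*(-2439))) + P/(-4684) = -6514/(13035*((-11*(-2439)))) + 39896/(-4684) = -6514/13035/26829 + 39896*(-1/4684) = -6514/13035*1/26829 - 9974/1171 = -6514/349716015 - 9974/1171 = -3488075161504/409517453565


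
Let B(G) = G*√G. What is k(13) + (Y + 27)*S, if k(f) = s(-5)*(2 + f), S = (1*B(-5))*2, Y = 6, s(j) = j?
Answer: -75 - 330*I*√5 ≈ -75.0 - 737.9*I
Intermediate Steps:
B(G) = G^(3/2)
S = -10*I*√5 (S = (1*(-5)^(3/2))*2 = (1*(-5*I*√5))*2 = -5*I*√5*2 = -10*I*√5 ≈ -22.361*I)
k(f) = -10 - 5*f (k(f) = -5*(2 + f) = -10 - 5*f)
k(13) + (Y + 27)*S = (-10 - 5*13) + (6 + 27)*(-10*I*√5) = (-10 - 65) + 33*(-10*I*√5) = -75 - 330*I*√5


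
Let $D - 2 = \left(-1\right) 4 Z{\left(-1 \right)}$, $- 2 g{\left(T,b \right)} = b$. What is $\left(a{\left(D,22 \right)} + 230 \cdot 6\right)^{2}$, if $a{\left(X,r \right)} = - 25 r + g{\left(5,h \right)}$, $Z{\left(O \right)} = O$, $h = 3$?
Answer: $\frac{2745649}{4} \approx 6.8641 \cdot 10^{5}$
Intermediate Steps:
$g{\left(T,b \right)} = - \frac{b}{2}$
$D = 6$ ($D = 2 + \left(-1\right) 4 \left(-1\right) = 2 - -4 = 2 + 4 = 6$)
$a{\left(X,r \right)} = - \frac{3}{2} - 25 r$ ($a{\left(X,r \right)} = - 25 r - \frac{3}{2} = - \frac{3}{2} - 25 r$)
$\left(a{\left(D,22 \right)} + 230 \cdot 6\right)^{2} = \left(\left(- \frac{3}{2} - 550\right) + 230 \cdot 6\right)^{2} = \left(\left(- \frac{3}{2} - 550\right) + 1380\right)^{2} = \left(- \frac{1103}{2} + 1380\right)^{2} = \left(\frac{1657}{2}\right)^{2} = \frac{2745649}{4}$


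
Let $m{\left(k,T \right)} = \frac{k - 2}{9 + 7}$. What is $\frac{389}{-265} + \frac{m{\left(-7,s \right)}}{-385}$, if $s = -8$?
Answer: $- \frac{478771}{326480} \approx -1.4665$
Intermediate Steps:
$m{\left(k,T \right)} = - \frac{1}{8} + \frac{k}{16}$ ($m{\left(k,T \right)} = \frac{-2 + k}{16} = \left(-2 + k\right) \frac{1}{16} = - \frac{1}{8} + \frac{k}{16}$)
$\frac{389}{-265} + \frac{m{\left(-7,s \right)}}{-385} = \frac{389}{-265} + \frac{- \frac{1}{8} + \frac{1}{16} \left(-7\right)}{-385} = 389 \left(- \frac{1}{265}\right) + \left(- \frac{1}{8} - \frac{7}{16}\right) \left(- \frac{1}{385}\right) = - \frac{389}{265} - - \frac{9}{6160} = - \frac{389}{265} + \frac{9}{6160} = - \frac{478771}{326480}$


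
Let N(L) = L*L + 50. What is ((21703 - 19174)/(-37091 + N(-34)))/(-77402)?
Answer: 2529/2777570770 ≈ 9.1051e-7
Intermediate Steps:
N(L) = 50 + L² (N(L) = L² + 50 = 50 + L²)
((21703 - 19174)/(-37091 + N(-34)))/(-77402) = ((21703 - 19174)/(-37091 + (50 + (-34)²)))/(-77402) = (2529/(-37091 + (50 + 1156)))*(-1/77402) = (2529/(-37091 + 1206))*(-1/77402) = (2529/(-35885))*(-1/77402) = (2529*(-1/35885))*(-1/77402) = -2529/35885*(-1/77402) = 2529/2777570770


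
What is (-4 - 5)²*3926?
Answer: 318006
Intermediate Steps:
(-4 - 5)²*3926 = (-9)²*3926 = 81*3926 = 318006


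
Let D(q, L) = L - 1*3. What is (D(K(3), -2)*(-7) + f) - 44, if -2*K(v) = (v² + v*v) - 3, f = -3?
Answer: -12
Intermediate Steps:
K(v) = 3/2 - v² (K(v) = -((v² + v*v) - 3)/2 = -((v² + v²) - 3)/2 = -(2*v² - 3)/2 = -(-3 + 2*v²)/2 = 3/2 - v²)
D(q, L) = -3 + L (D(q, L) = L - 3 = -3 + L)
(D(K(3), -2)*(-7) + f) - 44 = ((-3 - 2)*(-7) - 3) - 44 = (-5*(-7) - 3) - 44 = (35 - 3) - 44 = 32 - 44 = -12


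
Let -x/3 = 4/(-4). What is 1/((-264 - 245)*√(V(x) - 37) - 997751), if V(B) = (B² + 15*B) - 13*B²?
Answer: -997751/995532966101 + 5090*I/995532966101 ≈ -1.0022e-6 + 5.1128e-9*I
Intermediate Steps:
x = 3 (x = -12/(-4) = -12*(-1)/4 = -3*(-1) = 3)
V(B) = -12*B² + 15*B
1/((-264 - 245)*√(V(x) - 37) - 997751) = 1/((-264 - 245)*√(3*3*(5 - 4*3) - 37) - 997751) = 1/(-509*√(3*3*(5 - 12) - 37) - 997751) = 1/(-509*√(3*3*(-7) - 37) - 997751) = 1/(-509*√(-63 - 37) - 997751) = 1/(-5090*I - 997751) = 1/(-997751 - 5090*I) = (-997751 + 5090*I)/995532966101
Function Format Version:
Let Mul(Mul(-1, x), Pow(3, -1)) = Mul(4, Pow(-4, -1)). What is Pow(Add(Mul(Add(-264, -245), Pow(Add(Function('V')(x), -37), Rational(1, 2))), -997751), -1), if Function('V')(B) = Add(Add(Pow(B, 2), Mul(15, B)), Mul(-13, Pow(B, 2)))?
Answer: Add(Rational(-997751, 995532966101), Mul(Rational(5090, 995532966101), I)) ≈ Add(-1.0022e-6, Mul(5.1128e-9, I))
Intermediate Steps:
x = 3 (x = Mul(-3, Mul(4, Pow(-4, -1))) = Mul(-3, Mul(4, Rational(-1, 4))) = Mul(-3, -1) = 3)
Function('V')(B) = Add(Mul(-12, Pow(B, 2)), Mul(15, B))
Pow(Add(Mul(Add(-264, -245), Pow(Add(Function('V')(x), -37), Rational(1, 2))), -997751), -1) = Pow(Add(Mul(Add(-264, -245), Pow(Add(Mul(3, 3, Add(5, Mul(-4, 3))), -37), Rational(1, 2))), -997751), -1) = Pow(Add(Mul(-509, Pow(Add(Mul(3, 3, Add(5, -12)), -37), Rational(1, 2))), -997751), -1) = Pow(Add(Mul(-509, Pow(Add(Mul(3, 3, -7), -37), Rational(1, 2))), -997751), -1) = Pow(Add(Mul(-509, Pow(Add(-63, -37), Rational(1, 2))), -997751), -1) = Pow(Add(Mul(-509, Pow(-100, Rational(1, 2))), -997751), -1) = Pow(Add(Mul(-509, Mul(10, I)), -997751), -1) = Pow(Add(Mul(-5090, I), -997751), -1) = Pow(Add(-997751, Mul(-5090, I)), -1) = Mul(Rational(1, 995532966101), Add(-997751, Mul(5090, I)))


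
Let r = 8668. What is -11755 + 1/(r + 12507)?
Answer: -248912124/21175 ≈ -11755.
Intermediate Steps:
-11755 + 1/(r + 12507) = -11755 + 1/(8668 + 12507) = -11755 + 1/21175 = -248912124/21175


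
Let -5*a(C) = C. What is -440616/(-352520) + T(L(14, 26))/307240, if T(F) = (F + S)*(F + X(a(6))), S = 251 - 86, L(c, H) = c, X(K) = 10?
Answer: 427779018/338463265 ≈ 1.2639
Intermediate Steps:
a(C) = -C/5
S = 165
T(F) = (10 + F)*(165 + F) (T(F) = (F + 165)*(F + 10) = (165 + F)*(10 + F) = (10 + F)*(165 + F))
-440616/(-352520) + T(L(14, 26))/307240 = -440616/(-352520) + (1650 + 14**2 + 175*14)/307240 = -440616*(-1/352520) + (1650 + 196 + 2450)*(1/307240) = 55077/44065 + 4296*(1/307240) = 55077/44065 + 537/38405 = 427779018/338463265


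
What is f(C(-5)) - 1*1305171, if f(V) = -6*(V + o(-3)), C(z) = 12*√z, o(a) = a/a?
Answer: -1305177 - 72*I*√5 ≈ -1.3052e+6 - 161.0*I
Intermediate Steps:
o(a) = 1
f(V) = -6 - 6*V (f(V) = -6*(V + 1) = -6*(1 + V) = -6 - 6*V)
f(C(-5)) - 1*1305171 = (-6 - 72*√(-5)) - 1*1305171 = (-6 - 72*I*√5) - 1305171 = -1305177 - 72*I*√5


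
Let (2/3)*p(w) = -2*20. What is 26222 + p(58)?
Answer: 26162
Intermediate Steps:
p(w) = -60 (p(w) = 3*(-2*20)/2 = (3/2)*(-40) = -60)
26222 + p(58) = 26222 - 60 = 26162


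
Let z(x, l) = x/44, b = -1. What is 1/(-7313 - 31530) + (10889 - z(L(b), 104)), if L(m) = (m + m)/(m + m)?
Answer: 18610263901/1709092 ≈ 10889.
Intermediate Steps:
L(m) = 1 (L(m) = (2*m)/((2*m)) = (2*m)*(1/(2*m)) = 1)
z(x, l) = x/44 (z(x, l) = x*(1/44) = x/44)
1/(-7313 - 31530) + (10889 - z(L(b), 104)) = 1/(-7313 - 31530) + (10889 - 1/44) = 1/(-38843) + (10889 - 1*1/44) = -1/38843 + (10889 - 1/44) = -1/38843 + 479115/44 = 18610263901/1709092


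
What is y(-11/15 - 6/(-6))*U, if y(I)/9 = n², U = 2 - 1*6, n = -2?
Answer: -144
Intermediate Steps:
U = -4 (U = 2 - 6 = -4)
y(I) = 36 (y(I) = 9*(-2)² = 9*4 = 36)
y(-11/15 - 6/(-6))*U = 36*(-4) = -144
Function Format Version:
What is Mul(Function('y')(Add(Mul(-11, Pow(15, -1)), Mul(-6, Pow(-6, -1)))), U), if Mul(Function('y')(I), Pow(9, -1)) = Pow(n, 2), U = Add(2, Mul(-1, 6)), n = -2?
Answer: -144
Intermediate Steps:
U = -4 (U = Add(2, -6) = -4)
Function('y')(I) = 36 (Function('y')(I) = Mul(9, Pow(-2, 2)) = Mul(9, 4) = 36)
Mul(Function('y')(Add(Mul(-11, Pow(15, -1)), Mul(-6, Pow(-6, -1)))), U) = Mul(36, -4) = -144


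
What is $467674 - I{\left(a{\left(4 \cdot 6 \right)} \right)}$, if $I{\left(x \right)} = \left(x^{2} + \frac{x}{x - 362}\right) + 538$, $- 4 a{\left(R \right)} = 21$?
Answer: $\frac{10978916379}{23504} \approx 4.6711 \cdot 10^{5}$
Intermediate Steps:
$a{\left(R \right)} = - \frac{21}{4}$ ($a{\left(R \right)} = \left(- \frac{1}{4}\right) 21 = - \frac{21}{4}$)
$I{\left(x \right)} = 538 + x^{2} + \frac{x}{-362 + x}$ ($I{\left(x \right)} = \left(x^{2} + \frac{x}{-362 + x}\right) + 538 = 538 + x^{2} + \frac{x}{-362 + x}$)
$467674 - I{\left(a{\left(4 \cdot 6 \right)} \right)} = 467674 - \frac{-194756 + \left(- \frac{21}{4}\right)^{3} - 362 \left(- \frac{21}{4}\right)^{2} + 539 \left(- \frac{21}{4}\right)}{-362 - \frac{21}{4}} = 467674 - \frac{-194756 - \frac{9261}{64} - \frac{79821}{8} - \frac{11319}{4}}{- \frac{1469}{4}} = 467674 - - \frac{4 \left(-194756 - \frac{9261}{64} - \frac{79821}{8} - \frac{11319}{4}\right)}{1469} = 467674 - \left(- \frac{4}{1469}\right) \left(- \frac{13293317}{64}\right) = 467674 - \frac{13293317}{23504} = \frac{10978916379}{23504}$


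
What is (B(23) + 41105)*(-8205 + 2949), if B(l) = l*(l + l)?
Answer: -221608728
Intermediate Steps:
B(l) = 2*l**2 (B(l) = l*(2*l) = 2*l**2)
(B(23) + 41105)*(-8205 + 2949) = (2*23**2 + 41105)*(-8205 + 2949) = (2*529 + 41105)*(-5256) = (1058 + 41105)*(-5256) = 42163*(-5256) = -221608728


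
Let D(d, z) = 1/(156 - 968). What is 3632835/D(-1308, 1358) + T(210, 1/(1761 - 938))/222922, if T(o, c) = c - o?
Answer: -541195863226240949/183464806 ≈ -2.9499e+9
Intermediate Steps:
D(d, z) = -1/812 (D(d, z) = 1/(-812) = -1/812)
3632835/D(-1308, 1358) + T(210, 1/(1761 - 938))/222922 = 3632835/(-1/812) + (1/(1761 - 938) - 1*210)/222922 = 3632835*(-812) + (1/823 - 210)*(1/222922) = -2949862020 + (1/823 - 210)*(1/222922) = -2949862020 - 172829/823*1/222922 = -2949862020 - 172829/183464806 = -541195863226240949/183464806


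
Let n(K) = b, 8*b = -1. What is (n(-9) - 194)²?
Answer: 2411809/64 ≈ 37685.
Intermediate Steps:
b = -⅛ (b = (⅛)*(-1) = -⅛ ≈ -0.12500)
n(K) = -⅛
(n(-9) - 194)² = (-⅛ - 194)² = (-1553/8)² = 2411809/64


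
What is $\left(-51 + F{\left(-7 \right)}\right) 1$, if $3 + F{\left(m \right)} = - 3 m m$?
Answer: $-201$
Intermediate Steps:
$F{\left(m \right)} = -3 - 3 m^{2}$ ($F{\left(m \right)} = -3 - 3 m m = -3 - 3 m^{2}$)
$\left(-51 + F{\left(-7 \right)}\right) 1 = \left(-51 - \left(3 + 3 \left(-7\right)^{2}\right)\right) 1 = \left(-51 - 150\right) 1 = \left(-201\right) 1 = -201$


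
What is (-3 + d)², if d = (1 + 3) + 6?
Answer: 49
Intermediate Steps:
d = 10 (d = 4 + 6 = 10)
(-3 + d)² = (-3 + 10)² = 7² = 49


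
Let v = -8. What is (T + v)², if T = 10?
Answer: 4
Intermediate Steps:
(T + v)² = (10 - 8)² = 2² = 4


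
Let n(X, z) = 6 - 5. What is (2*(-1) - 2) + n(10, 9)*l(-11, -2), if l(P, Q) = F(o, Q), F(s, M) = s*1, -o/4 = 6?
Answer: -28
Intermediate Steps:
n(X, z) = 1
o = -24 (o = -4*6 = -24)
F(s, M) = s
l(P, Q) = -24
(2*(-1) - 2) + n(10, 9)*l(-11, -2) = (2*(-1) - 2) + 1*(-24) = (-2 - 2) - 24 = -4 - 24 = -28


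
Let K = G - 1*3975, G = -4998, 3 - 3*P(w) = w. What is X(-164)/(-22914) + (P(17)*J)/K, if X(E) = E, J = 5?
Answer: 334372/34267887 ≈ 0.0097576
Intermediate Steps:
P(w) = 1 - w/3
K = -8973 (K = -4998 - 1*3975 = -4998 - 3975 = -8973)
X(-164)/(-22914) + (P(17)*J)/K = -164/(-22914) + ((1 - ⅓*17)*5)/(-8973) = -164*(-1/22914) + ((1 - 17/3)*5)*(-1/8973) = 82/11457 - 14/3*5*(-1/8973) = 82/11457 - 70/3*(-1/8973) = 82/11457 + 70/26919 = 334372/34267887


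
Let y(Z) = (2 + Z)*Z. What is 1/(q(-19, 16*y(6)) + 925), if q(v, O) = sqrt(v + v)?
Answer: 925/855663 - I*sqrt(38)/855663 ≈ 0.001081 - 7.2043e-6*I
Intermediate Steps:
y(Z) = Z*(2 + Z)
q(v, O) = sqrt(2)*sqrt(v) (q(v, O) = sqrt(2*v) = sqrt(2)*sqrt(v))
1/(q(-19, 16*y(6)) + 925) = 1/(sqrt(2)*sqrt(-19) + 925) = 1/(sqrt(2)*(I*sqrt(19)) + 925) = 1/(I*sqrt(38) + 925) = 1/(925 + I*sqrt(38))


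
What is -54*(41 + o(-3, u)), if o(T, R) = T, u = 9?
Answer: -2052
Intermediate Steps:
-54*(41 + o(-3, u)) = -54*(41 - 3) = -54*38 = -2052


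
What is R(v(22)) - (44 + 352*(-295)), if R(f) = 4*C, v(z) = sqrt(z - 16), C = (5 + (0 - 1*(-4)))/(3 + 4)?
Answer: 726608/7 ≈ 1.0380e+5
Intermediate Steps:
C = 9/7 (C = (5 + (0 + 4))/7 = (5 + 4)*(1/7) = 9*(1/7) = 9/7 ≈ 1.2857)
v(z) = sqrt(-16 + z)
R(f) = 36/7 (R(f) = 4*(9/7) = 36/7)
R(v(22)) - (44 + 352*(-295)) = 36/7 - (44 + 352*(-295)) = 36/7 - (44 - 103840) = 36/7 - 1*(-103796) = 36/7 + 103796 = 726608/7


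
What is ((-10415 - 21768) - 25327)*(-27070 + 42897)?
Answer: -910210770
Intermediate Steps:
((-10415 - 21768) - 25327)*(-27070 + 42897) = (-32183 - 25327)*15827 = -57510*15827 = -910210770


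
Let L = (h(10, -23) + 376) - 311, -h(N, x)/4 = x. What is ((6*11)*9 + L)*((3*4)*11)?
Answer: 99132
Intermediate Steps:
h(N, x) = -4*x
L = 157 (L = (-4*(-23) + 376) - 311 = (92 + 376) - 311 = 468 - 311 = 157)
((6*11)*9 + L)*((3*4)*11) = ((6*11)*9 + 157)*((3*4)*11) = (66*9 + 157)*(12*11) = (594 + 157)*132 = 751*132 = 99132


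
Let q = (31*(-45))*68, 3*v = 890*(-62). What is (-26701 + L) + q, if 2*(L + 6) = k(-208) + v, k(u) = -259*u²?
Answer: -17200355/3 ≈ -5.7334e+6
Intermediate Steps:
v = -55180/3 (v = (890*(-62))/3 = (⅓)*(-55180) = -55180/3 ≈ -18393.)
L = -16835672/3 (L = -6 + (-259*(-208)² - 55180/3)/2 = -6 + (-259*43264 - 55180/3)/2 = -6 + (-11205376 - 55180/3)/2 = -6 + (½)*(-33671308/3) = -6 - 16835654/3 = -16835672/3 ≈ -5.6119e+6)
q = -94860 (q = -1395*68 = -94860)
(-26701 + L) + q = (-26701 - 16835672/3) - 94860 = -16915775/3 - 94860 = -17200355/3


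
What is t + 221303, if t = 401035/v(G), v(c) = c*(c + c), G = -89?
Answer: 3506283161/15842 ≈ 2.2133e+5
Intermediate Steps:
v(c) = 2*c² (v(c) = c*(2*c) = 2*c²)
t = 401035/15842 (t = 401035/((2*(-89)²)) = 401035/((2*7921)) = 401035/15842 ≈ 25.315)
t + 221303 = 401035/15842 + 221303 = 3506283161/15842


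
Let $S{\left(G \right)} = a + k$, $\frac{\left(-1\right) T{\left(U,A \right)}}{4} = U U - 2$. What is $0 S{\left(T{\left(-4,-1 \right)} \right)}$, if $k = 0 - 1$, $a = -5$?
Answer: $0$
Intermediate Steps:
$T{\left(U,A \right)} = 8 - 4 U^{2}$ ($T{\left(U,A \right)} = - 4 \left(U U - 2\right) = - 4 \left(U^{2} - 2\right) = - 4 \left(-2 + U^{2}\right) = 8 - 4 U^{2}$)
$k = -1$
$S{\left(G \right)} = -6$ ($S{\left(G \right)} = -5 - 1 = -6$)
$0 S{\left(T{\left(-4,-1 \right)} \right)} = 0 \left(-6\right) = 0$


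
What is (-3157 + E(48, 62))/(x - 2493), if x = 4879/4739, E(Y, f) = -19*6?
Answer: 2214467/1687064 ≈ 1.3126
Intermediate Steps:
E(Y, f) = -114
x = 697/677 (x = 4879*(1/4739) = 697/677 ≈ 1.0295)
(-3157 + E(48, 62))/(x - 2493) = (-3157 - 114)/(697/677 - 2493) = -3271/(-1687064/677) = -3271*(-677/1687064) = 2214467/1687064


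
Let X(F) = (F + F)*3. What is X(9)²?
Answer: 2916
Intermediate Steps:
X(F) = 6*F (X(F) = (2*F)*3 = 6*F)
X(9)² = (6*9)² = 54² = 2916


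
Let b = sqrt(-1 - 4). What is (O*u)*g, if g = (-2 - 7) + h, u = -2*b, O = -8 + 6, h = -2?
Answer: -44*I*sqrt(5) ≈ -98.387*I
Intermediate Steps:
b = I*sqrt(5) (b = sqrt(-5) = I*sqrt(5) ≈ 2.2361*I)
O = -2
u = -2*I*sqrt(5) ≈ -4.4721*I
g = -11 (g = (-2 - 7) - 2 = -9 - 2 = -11)
(O*u)*g = -(-4)*I*sqrt(5)*(-11) = (4*I*sqrt(5))*(-11) = -44*I*sqrt(5)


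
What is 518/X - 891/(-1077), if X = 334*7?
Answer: 62882/59953 ≈ 1.0489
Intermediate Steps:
X = 2338
518/X - 891/(-1077) = 518/2338 - 891/(-1077) = 518*(1/2338) - 891*(-1/1077) = 37/167 + 297/359 = 62882/59953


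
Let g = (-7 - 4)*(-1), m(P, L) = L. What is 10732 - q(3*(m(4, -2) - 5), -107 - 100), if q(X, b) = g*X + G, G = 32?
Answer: 10931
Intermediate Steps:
g = 11 (g = -11*(-1) = 11)
q(X, b) = 32 + 11*X (q(X, b) = 11*X + 32 = 32 + 11*X)
10732 - q(3*(m(4, -2) - 5), -107 - 100) = 10732 - (32 + 11*(3*(-2 - 5))) = 10732 - (32 + 11*(3*(-7))) = 10732 - (32 + 11*(-21)) = 10732 - (32 - 231) = 10732 - 1*(-199) = 10732 + 199 = 10931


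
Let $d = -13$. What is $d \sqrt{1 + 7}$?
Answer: $- 26 \sqrt{2} \approx -36.77$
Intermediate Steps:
$d \sqrt{1 + 7} = - 13 \sqrt{1 + 7} = - 13 \sqrt{8} = - 13 \cdot 2 \sqrt{2} = - 26 \sqrt{2}$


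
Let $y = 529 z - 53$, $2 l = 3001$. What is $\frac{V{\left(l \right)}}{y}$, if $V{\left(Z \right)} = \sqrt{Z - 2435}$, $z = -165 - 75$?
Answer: $- \frac{i \sqrt{3738}}{254026} \approx - 0.00024068 i$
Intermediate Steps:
$z = -240$ ($z = -165 - 75 = -240$)
$l = \frac{3001}{2}$ ($l = \frac{1}{2} \cdot 3001 = \frac{3001}{2} \approx 1500.5$)
$V{\left(Z \right)} = \sqrt{-2435 + Z}$
$y = -127013$ ($y = 529 \left(-240\right) - 53 = -126960 - 53 = -127013$)
$\frac{V{\left(l \right)}}{y} = \frac{\sqrt{-2435 + \frac{3001}{2}}}{-127013} = \sqrt{- \frac{1869}{2}} \left(- \frac{1}{127013}\right) = \frac{i \sqrt{3738}}{2} \left(- \frac{1}{127013}\right) = - \frac{i \sqrt{3738}}{254026}$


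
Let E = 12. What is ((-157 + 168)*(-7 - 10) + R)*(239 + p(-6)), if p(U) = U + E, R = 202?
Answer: 3675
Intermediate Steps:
p(U) = 12 + U (p(U) = U + 12 = 12 + U)
((-157 + 168)*(-7 - 10) + R)*(239 + p(-6)) = ((-157 + 168)*(-7 - 10) + 202)*(239 + (12 - 6)) = (11*(-17) + 202)*(239 + 6) = (-187 + 202)*245 = 15*245 = 3675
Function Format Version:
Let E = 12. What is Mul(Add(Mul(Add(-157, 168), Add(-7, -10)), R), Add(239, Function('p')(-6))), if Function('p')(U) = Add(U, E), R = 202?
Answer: 3675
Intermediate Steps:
Function('p')(U) = Add(12, U) (Function('p')(U) = Add(U, 12) = Add(12, U))
Mul(Add(Mul(Add(-157, 168), Add(-7, -10)), R), Add(239, Function('p')(-6))) = Mul(Add(Mul(Add(-157, 168), Add(-7, -10)), 202), Add(239, Add(12, -6))) = Mul(Add(Mul(11, -17), 202), Add(239, 6)) = Mul(Add(-187, 202), 245) = Mul(15, 245) = 3675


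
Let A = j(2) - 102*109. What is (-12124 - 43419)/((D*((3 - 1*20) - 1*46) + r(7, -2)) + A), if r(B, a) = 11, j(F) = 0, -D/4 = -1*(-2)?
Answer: 55543/10603 ≈ 5.2384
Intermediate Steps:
D = -8 (D = -(-4)*(-2) = -4*2 = -8)
A = -11118 (A = 0 - 102*109 = 0 - 11118 = -11118)
(-12124 - 43419)/((D*((3 - 1*20) - 1*46) + r(7, -2)) + A) = (-12124 - 43419)/((-8*((3 - 1*20) - 1*46) + 11) - 11118) = -55543/((-8*((3 - 20) - 46) + 11) - 11118) = -55543/((-8*(-17 - 46) + 11) - 11118) = -55543/((-8*(-63) + 11) - 11118) = -55543/((504 + 11) - 11118) = -55543/(515 - 11118) = -55543/(-10603) = -55543*(-1/10603) = 55543/10603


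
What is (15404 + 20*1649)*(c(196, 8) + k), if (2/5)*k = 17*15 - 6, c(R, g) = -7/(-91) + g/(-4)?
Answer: 390337920/13 ≈ 3.0026e+7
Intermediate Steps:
c(R, g) = 1/13 - g/4 (c(R, g) = -7*(-1/91) + g*(-1/4) = 1/13 - g/4)
k = 1245/2 (k = 5*(17*15 - 6)/2 = 5*(255 - 6)/2 = (5/2)*249 = 1245/2 ≈ 622.50)
(15404 + 20*1649)*(c(196, 8) + k) = (15404 + 20*1649)*((1/13 - 1/4*8) + 1245/2) = (15404 + 32980)*((1/13 - 2) + 1245/2) = 48384*(-25/13 + 1245/2) = 48384*(16135/26) = 390337920/13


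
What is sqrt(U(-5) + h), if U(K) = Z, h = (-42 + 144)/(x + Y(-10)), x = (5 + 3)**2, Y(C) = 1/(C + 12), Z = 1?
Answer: sqrt(4773)/43 ≈ 1.6067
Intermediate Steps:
Y(C) = 1/(12 + C)
x = 64 (x = 8**2 = 64)
h = 68/43 (h = (-42 + 144)/(64 + 1/(12 - 10)) = 102/(64 + 1/2) = 102/(129/2) = 102*(2/129) = 68/43 ≈ 1.5814)
U(K) = 1
sqrt(U(-5) + h) = sqrt(1 + 68/43) = sqrt(111/43) = sqrt(4773)/43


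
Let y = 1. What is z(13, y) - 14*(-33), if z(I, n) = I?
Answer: 475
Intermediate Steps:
z(13, y) - 14*(-33) = 13 - 14*(-33) = 13 + 462 = 475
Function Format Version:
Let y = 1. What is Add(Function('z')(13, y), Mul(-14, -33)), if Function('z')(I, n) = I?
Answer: 475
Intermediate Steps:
Add(Function('z')(13, y), Mul(-14, -33)) = Add(13, Mul(-14, -33)) = Add(13, 462) = 475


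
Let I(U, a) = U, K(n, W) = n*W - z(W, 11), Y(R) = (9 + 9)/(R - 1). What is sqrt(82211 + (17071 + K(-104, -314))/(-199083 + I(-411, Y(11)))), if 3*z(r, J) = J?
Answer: sqrt(817952905767234)/99747 ≈ 286.72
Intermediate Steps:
z(r, J) = J/3
Y(R) = 18/(-1 + R)
K(n, W) = -11/3 + W*n (K(n, W) = n*W - 11/3 = W*n - 1*11/3 = W*n - 11/3 = -11/3 + W*n)
sqrt(82211 + (17071 + K(-104, -314))/(-199083 + I(-411, Y(11)))) = sqrt(82211 + (17071 + (-11/3 - 314*(-104)))/(-199083 - 411)) = sqrt(82211 + (17071 + (-11/3 + 32656))/(-199494)) = sqrt(82211 + (17071 + 97957/3)*(-1/199494)) = sqrt(82211 + (149170/3)*(-1/199494)) = sqrt(82211 - 74585/299241) = sqrt(24600827266/299241) = sqrt(817952905767234)/99747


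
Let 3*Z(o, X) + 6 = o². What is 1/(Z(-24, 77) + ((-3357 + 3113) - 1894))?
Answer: -1/1948 ≈ -0.00051335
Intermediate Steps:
Z(o, X) = -2 + o²/3
1/(Z(-24, 77) + ((-3357 + 3113) - 1894)) = 1/((-2 + (⅓)*(-24)²) + ((-3357 + 3113) - 1894)) = 1/((-2 + (⅓)*576) + (-244 - 1894)) = 1/((-2 + 192) - 2138) = 1/(190 - 2138) = 1/(-1948) = -1/1948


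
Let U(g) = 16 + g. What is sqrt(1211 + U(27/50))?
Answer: sqrt(122754)/10 ≈ 35.036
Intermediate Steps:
sqrt(1211 + U(27/50)) = sqrt(1211 + (16 + 27/50)) = sqrt(1211 + 827/50) = sqrt(61377/50) = sqrt(122754)/10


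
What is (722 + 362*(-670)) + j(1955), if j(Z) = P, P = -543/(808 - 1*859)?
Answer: -4110725/17 ≈ -2.4181e+5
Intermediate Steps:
P = 181/17 (P = -543/(808 - 859) = -543/(-51) = -543*(-1/51) = 181/17 ≈ 10.647)
j(Z) = 181/17
(722 + 362*(-670)) + j(1955) = (722 + 362*(-670)) + 181/17 = (722 - 242540) + 181/17 = -241818 + 181/17 = -4110725/17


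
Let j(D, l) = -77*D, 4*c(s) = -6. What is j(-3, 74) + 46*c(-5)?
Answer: 162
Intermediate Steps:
c(s) = -3/2 (c(s) = (¼)*(-6) = -3/2)
j(D, l) = -77*D
j(-3, 74) + 46*c(-5) = -77*(-3) + 46*(-3/2) = 231 - 69 = 162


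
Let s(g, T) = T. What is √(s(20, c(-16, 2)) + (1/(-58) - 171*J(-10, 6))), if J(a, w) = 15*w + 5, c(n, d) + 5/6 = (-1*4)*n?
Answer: I*√122480427/87 ≈ 127.21*I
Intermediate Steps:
c(n, d) = -⅚ - 4*n (c(n, d) = -⅚ + (-1*4)*n = -⅚ - 4*n)
J(a, w) = 5 + 15*w
√(s(20, c(-16, 2)) + (1/(-58) - 171*J(-10, 6))) = √((-⅚ - 4*(-16)) + (1/(-58) - 171*(5 + 15*6))) = √((-⅚ + 64) + (-1/58 - 171*(5 + 90))) = √(379/6 + (-1/58 - 171*95)) = √(379/6 + (-1/58 - 16245)) = √(379/6 - 942211/58) = √(-1407821/87) = I*√122480427/87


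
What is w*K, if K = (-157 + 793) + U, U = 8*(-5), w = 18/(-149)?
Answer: -72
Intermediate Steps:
w = -18/149 (w = 18*(-1/149) = -18/149 ≈ -0.12081)
U = -40
K = 596 (K = (-157 + 793) - 40 = 636 - 40 = 596)
w*K = -18/149*596 = -72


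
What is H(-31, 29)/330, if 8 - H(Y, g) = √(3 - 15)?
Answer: 4/165 - I*√3/165 ≈ 0.024242 - 0.010497*I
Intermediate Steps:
H(Y, g) = 8 - 2*I*√3 (H(Y, g) = 8 - √(3 - 15) = 8 - √(-12) = 8 - 2*I*√3)
H(-31, 29)/330 = (8 - 2*I*√3)/330 = (8 - 2*I*√3)*(1/330) = 4/165 - I*√3/165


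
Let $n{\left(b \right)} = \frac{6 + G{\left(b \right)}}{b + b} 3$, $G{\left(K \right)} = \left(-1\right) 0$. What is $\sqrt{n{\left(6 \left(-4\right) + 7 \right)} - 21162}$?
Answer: $\frac{i \sqrt{6115971}}{17} \approx 145.47 i$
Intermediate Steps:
$G{\left(K \right)} = 0$
$n{\left(b \right)} = \frac{9}{b}$ ($n{\left(b \right)} = \frac{6 + 0}{b + b} 3 = \frac{6}{2 b} 3 = 6 \frac{1}{2 b} 3 = \frac{3}{b} 3 = \frac{9}{b}$)
$\sqrt{n{\left(6 \left(-4\right) + 7 \right)} - 21162} = \sqrt{\frac{9}{6 \left(-4\right) + 7} - 21162} = \sqrt{\frac{9}{-24 + 7} - 21162} = \sqrt{\frac{9}{-17} - 21162} = \sqrt{9 \left(- \frac{1}{17}\right) - 21162} = \sqrt{- \frac{9}{17} - 21162} = \sqrt{- \frac{359763}{17}} = \frac{i \sqrt{6115971}}{17}$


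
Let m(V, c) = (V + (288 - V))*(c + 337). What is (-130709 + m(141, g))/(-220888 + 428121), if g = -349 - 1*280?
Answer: -214805/207233 ≈ -1.0365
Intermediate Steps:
g = -629 (g = -349 - 280 = -629)
m(V, c) = 97056 + 288*c (m(V, c) = 288*(337 + c) = 97056 + 288*c)
(-130709 + m(141, g))/(-220888 + 428121) = (-130709 + (97056 + 288*(-629)))/(-220888 + 428121) = (-130709 + (97056 - 181152))/207233 = (-130709 - 84096)*(1/207233) = -214805*1/207233 = -214805/207233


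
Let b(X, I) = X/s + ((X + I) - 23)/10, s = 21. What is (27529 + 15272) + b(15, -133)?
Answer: 2995133/70 ≈ 42788.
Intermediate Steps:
b(X, I) = -23/10 + I/10 + 31*X/210 (b(X, I) = X/21 + ((X + I) - 23)/10 = X*(1/21) + ((I + X) - 23)*(1/10) = X/21 + (-23 + I + X)*(1/10) = X/21 + (-23/10 + I/10 + X/10) = -23/10 + I/10 + 31*X/210)
(27529 + 15272) + b(15, -133) = (27529 + 15272) + (-23/10 + (1/10)*(-133) + (31/210)*15) = 42801 + (-23/10 - 133/10 + 31/14) = 42801 - 937/70 = 2995133/70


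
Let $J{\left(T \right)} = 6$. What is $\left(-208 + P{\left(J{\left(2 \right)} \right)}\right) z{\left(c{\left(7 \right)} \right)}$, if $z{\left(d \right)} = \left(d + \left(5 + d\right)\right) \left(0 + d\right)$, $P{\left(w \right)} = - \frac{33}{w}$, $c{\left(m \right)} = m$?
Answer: $- \frac{56791}{2} \approx -28396.0$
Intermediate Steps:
$z{\left(d \right)} = d \left(5 + 2 d\right)$ ($z{\left(d \right)} = \left(5 + 2 d\right) d = d \left(5 + 2 d\right)$)
$\left(-208 + P{\left(J{\left(2 \right)} \right)}\right) z{\left(c{\left(7 \right)} \right)} = \left(-208 - \frac{33}{6}\right) 7 \left(5 + 2 \cdot 7\right) = \left(-208 - \frac{11}{2}\right) 7 \left(5 + 14\right) = \left(-208 - \frac{11}{2}\right) 7 \cdot 19 = \left(- \frac{427}{2}\right) 133 = - \frac{56791}{2}$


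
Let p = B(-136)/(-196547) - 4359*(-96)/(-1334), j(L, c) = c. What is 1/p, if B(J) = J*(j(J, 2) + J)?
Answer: -131096849/41136077312 ≈ -0.0031869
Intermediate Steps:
B(J) = J*(2 + J)
p = -41136077312/131096849 (p = -136*(2 - 136)/(-196547) - 4359*(-96)/(-1334) = -136*(-134)*(-1/196547) + 418464*(-1/1334) = 18224*(-1/196547) - 209232/667 = -18224/196547 - 209232/667 = -41136077312/131096849 ≈ -313.78)
1/p = 1/(-41136077312/131096849) = -131096849/41136077312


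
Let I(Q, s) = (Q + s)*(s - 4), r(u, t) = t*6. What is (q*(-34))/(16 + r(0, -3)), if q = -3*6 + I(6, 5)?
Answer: -119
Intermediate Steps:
r(u, t) = 6*t
I(Q, s) = (-4 + s)*(Q + s) (I(Q, s) = (Q + s)*(-4 + s) = (-4 + s)*(Q + s))
q = -7 (q = -3*6 + (5**2 - 4*6 - 4*5 + 6*5) = -18 + (25 - 24 - 20 + 30) = -18 + 11 = -7)
(q*(-34))/(16 + r(0, -3)) = (-7*(-34))/(16 + 6*(-3)) = 238/(16 - 18) = 238/(-2) = 238*(-1/2) = -119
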